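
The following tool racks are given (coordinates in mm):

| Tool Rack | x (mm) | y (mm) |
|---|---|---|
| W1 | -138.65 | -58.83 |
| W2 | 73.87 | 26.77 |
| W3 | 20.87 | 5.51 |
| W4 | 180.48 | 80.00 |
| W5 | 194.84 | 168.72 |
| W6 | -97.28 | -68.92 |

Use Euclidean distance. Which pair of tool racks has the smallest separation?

W1 and W6

Pairwise distances:
W1–W2: √((212.52)² + (85.60)²) = √(45164.7504 + 7327.3600) = 229.11 mm
W1–W3: √((159.52)² + (64.34)²) = √(25446.6304 + 4139.6356) = 172.01 mm
W1–W4: √((319.13)² + (138.83)²) = √(101843.9569 + 19273.7689) = 348.02 mm
W1–W5: √((333.49)² + (227.55)²) = √(111215.5801 + 51779.0025) = 403.73 mm
W1–W6: √((41.37)² + (-10.09)²) = √(1711.4769 + 101.8081) = 42.58 mm
W2–W3: √((-53.00)² + (-21.26)²) = √(2809.0000 + 451.9876) = 57.11 mm
W2–W4: √((106.61)² + (53.23)²) = √(11365.6921 + 2833.4329) = 119.16 mm
W2–W5: √((120.97)² + (141.95)²) = √(14633.7409 + 20149.8025) = 186.50 mm
W2–W6: √((-171.15)² + (-95.69)²) = √(29292.3225 + 9156.5761) = 196.08 mm
W3–W4: √((159.61)² + (74.49)²) = √(25475.3521 + 5548.7601) = 176.14 mm
W3–W5: √((173.97)² + (163.21)²) = √(30265.5609 + 26637.5041) = 238.54 mm
W3–W6: √((-118.15)² + (-74.43)²) = √(13959.4225 + 5539.8249) = 139.64 mm
W4–W5: √((14.36)² + (88.72)²) = √(206.2096 + 7871.2384) = 89.87 mm
W4–W6: √((-277.76)² + (-148.92)²) = √(77150.6176 + 22177.1664) = 315.16 mm
W5–W6: √((-292.12)² + (-237.64)²) = √(85334.0944 + 56472.7696) = 376.57 mm
Closest pair: W1–W6 at 42.58 mm.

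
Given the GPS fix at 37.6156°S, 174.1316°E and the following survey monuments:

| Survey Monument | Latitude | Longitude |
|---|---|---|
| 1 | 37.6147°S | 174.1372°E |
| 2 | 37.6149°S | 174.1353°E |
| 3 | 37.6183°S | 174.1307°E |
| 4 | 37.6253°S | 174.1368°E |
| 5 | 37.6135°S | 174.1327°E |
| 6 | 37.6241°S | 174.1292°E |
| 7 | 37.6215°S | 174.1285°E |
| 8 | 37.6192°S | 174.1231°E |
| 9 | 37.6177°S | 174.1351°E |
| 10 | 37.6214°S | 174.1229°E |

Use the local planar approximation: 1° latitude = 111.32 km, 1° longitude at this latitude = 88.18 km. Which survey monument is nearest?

Distances from 37.6156°S, 174.1316°E:
1: 0.5039 km
2: 0.3354 km
3: 0.3109 km
4: 1.1731 km
5: 0.2531 km
6: 0.9696 km
7: 0.7114 km
8: 0.8499 km
9: 0.3872 km
10: 1.0027 km
Minimum: 5 at 0.2531 km.

5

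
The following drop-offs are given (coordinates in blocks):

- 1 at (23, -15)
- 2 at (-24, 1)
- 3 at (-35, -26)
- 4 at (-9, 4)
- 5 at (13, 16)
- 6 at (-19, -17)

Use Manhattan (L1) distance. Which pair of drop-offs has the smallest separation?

Pairwise distances:
1–2: 63 blocks
1–3: 69 blocks
1–4: 51 blocks
1–5: 41 blocks
1–6: 44 blocks
2–3: 38 blocks
2–4: 18 blocks
2–5: 52 blocks
2–6: 23 blocks
3–4: 56 blocks
3–5: 90 blocks
3–6: 25 blocks
4–5: 34 blocks
4–6: 31 blocks
5–6: 65 blocks
Closest pair: 2–4 at 18 blocks.

2 and 4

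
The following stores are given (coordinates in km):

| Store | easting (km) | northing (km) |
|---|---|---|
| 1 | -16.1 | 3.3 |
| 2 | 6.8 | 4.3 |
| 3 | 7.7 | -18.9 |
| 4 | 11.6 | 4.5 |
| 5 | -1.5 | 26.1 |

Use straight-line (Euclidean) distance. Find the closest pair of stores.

2 and 4

Pairwise distances:
2–4: 4.8 km
1–2: 22.9 km
2–3: 23.2 km
2–5: 23.3 km
3–4: 23.7 km
4–5: 25.3 km
1–5: 27.1 km
1–4: 27.7 km
1–3: 32.5 km
3–5: 45.9 km
Closest pair: 2–4 at 4.8 km.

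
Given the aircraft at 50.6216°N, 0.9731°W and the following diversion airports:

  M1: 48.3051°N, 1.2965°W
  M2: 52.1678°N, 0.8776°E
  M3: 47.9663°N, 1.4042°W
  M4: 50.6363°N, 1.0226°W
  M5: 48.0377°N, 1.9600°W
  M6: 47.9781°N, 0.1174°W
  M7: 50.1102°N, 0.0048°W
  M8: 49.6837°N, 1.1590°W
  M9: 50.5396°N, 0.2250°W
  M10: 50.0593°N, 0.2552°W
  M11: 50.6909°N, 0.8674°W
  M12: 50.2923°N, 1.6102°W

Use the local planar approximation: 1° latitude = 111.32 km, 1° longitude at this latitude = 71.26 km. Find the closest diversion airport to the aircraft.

M4

Distances from 50.6216°N, 0.9731°W:
M1: √((-2.3165·111.32)² + (-0.3234·71.26)²) = √(66498.370665 + 531.094333) = 258.9005 km
M2: √((1.5462·111.32)² + (1.8507·71.26)²) = √(29626.321621 + 17392.567037) = 216.8384 km
M3: √((-2.6553·111.32)² + (-0.4311·71.26)²) = √(87372.263379 + 943.729828) = 297.1801 km
M4: √((0.0147·111.32)² + (-0.0495·71.26)²) = √(2.677818 + 12.442339) = 3.8885 km
M5: √((-2.5839·111.32)² + (-0.9869·71.26)²) = √(82736.624630 + 4945.815758) = 296.1122 km
M6: √((-2.6435·111.32)² + (0.8557·71.26)²) = √(86597.434266 + 3718.216725) = 300.5256 km
M7: √((-0.5114·111.32)² + (0.9683·71.26)²) = √(3240.916506 + 4761.146005) = 89.4542 km
M8: √((-0.9379·111.32)² + (-0.1859·71.26)²) = √(10900.827496 + 175.489209) = 105.2441 km
M9: √((-0.0820·111.32)² + (0.7481·71.26)²) = √(83.324765 + 2841.914092) = 54.0855 km
M10: √((-0.5623·111.32)² + (0.7179·71.26)²) = √(3918.163570 + 2617.095331) = 80.8409 km
M11: √((0.0693·111.32)² + (0.1057·71.26)²) = √(59.513140 + 56.733766) = 10.7818 km
M12: √((-0.3293·111.32)² + (-0.6371·71.26)²) = √(1343.785210 + 2061.136937) = 58.3517 km
Minimum: M4 at 3.8885 km.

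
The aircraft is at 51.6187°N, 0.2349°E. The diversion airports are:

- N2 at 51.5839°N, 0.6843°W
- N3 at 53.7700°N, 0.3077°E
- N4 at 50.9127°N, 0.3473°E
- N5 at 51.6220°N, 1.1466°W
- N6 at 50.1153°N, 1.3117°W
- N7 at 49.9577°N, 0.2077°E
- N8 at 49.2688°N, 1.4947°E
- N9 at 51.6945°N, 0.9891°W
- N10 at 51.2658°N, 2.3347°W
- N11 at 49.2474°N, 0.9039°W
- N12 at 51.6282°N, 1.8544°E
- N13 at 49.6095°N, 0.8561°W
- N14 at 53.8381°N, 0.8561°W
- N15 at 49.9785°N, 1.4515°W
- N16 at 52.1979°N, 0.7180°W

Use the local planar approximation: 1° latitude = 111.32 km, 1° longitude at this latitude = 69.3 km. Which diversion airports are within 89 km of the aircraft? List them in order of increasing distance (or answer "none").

N2, N4, N9

Distances from 51.6187°N, 0.2349°E:
N2: √((-0.0348·111.32)² + (-0.9192·69.3)²) = √(15.007380 + 4057.761344) = 63.8182 km
N3: √((2.1513·111.32)² + (0.0728·69.3)²) = √(57351.971263 + 25.452429) = 239.5359 km
N4: √((-0.7060·111.32)² + (0.1124·69.3)²) = √(6176.689889 + 60.673506) = 78.9770 km
N5: √((0.0033·111.32)² + (-1.3815·69.3)²) = √(0.134950 + 9165.755070) = 95.7387 km
N6: √((-1.5034·111.32)² + (-1.5466·69.3)²) = √(28008.863506 + 11487.419497) = 198.7367 km
N7: √((-1.6610·111.32)² + (-0.0272·69.3)²) = √(34188.941902 + 3.553074) = 184.9121 km
N8: √((-2.3499·111.32)² + (1.2598·69.3)²) = √(68429.782221 + 7622.012861) = 275.7749 km
N9: √((0.0758·111.32)² + (-1.2240·69.3)²) = √(71.200789 + 7194.975258) = 85.2419 km
N10: √((-0.3529·111.32)² + (-2.5696·69.3)²) = √(1543.297711 + 31710.093050) = 182.3551 km
N11: √((-2.3713·111.32)² + (-1.1388·69.3)²) = √(69681.805971 + 6228.183307) = 275.5177 km
N12: √((0.0095·111.32)² + (1.6195·69.3)²) = √(1.118391 + 12595.875923) = 112.2363 km
N13: √((-2.0092·111.32)² + (-1.0910·69.3)²) = √(50025.649311 + 5716.312600) = 236.0974 km
N14: √((2.2194·111.32)² + (-1.0910·69.3)²) = √(61040.426398 + 5716.312600) = 258.3733 km
N15: √((-1.6402·111.32)² + (-1.6864·69.3)²) = √(33338.035940 + 13658.017231) = 216.7857 km
N16: √((0.5792·111.32)² + (-0.9529·69.3)²) = √(4157.224726 + 4360.749334) = 92.2929 km
Threshold 89 km: N2 (63.8182 km), N4 (78.9770 km), N9 (85.2419 km) are within range.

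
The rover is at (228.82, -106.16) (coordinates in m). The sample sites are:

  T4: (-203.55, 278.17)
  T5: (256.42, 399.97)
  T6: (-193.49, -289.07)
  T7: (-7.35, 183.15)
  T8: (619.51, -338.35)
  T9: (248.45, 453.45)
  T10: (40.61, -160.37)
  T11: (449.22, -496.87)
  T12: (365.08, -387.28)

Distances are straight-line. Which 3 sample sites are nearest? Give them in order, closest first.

Distances from (228.82, -106.16):
T4: √((-432.37)² + (384.33)²) = √(186943.8169 + 147709.5489) = 578.49 m
T5: √((27.60)² + (506.13)²) = √(761.7600 + 256167.5769) = 506.88 m
T6: √((-422.31)² + (-182.91)²) = √(178345.7361 + 33456.0681) = 460.22 m
T7: √((-236.17)² + (289.31)²) = √(55776.2689 + 83700.2761) = 373.47 m
T8: √((390.69)² + (-232.19)²) = √(152638.6761 + 53912.1961) = 454.48 m
T9: √((19.63)² + (559.61)²) = √(385.3369 + 313163.3521) = 559.95 m
T10: √((-188.21)² + (-54.21)²) = √(35423.0041 + 2938.7241) = 195.86 m
T11: √((220.40)² + (-390.71)²) = √(48576.1600 + 152654.3041) = 448.59 m
T12: √((136.26)² + (-281.12)²) = √(18566.7876 + 79028.4544) = 312.40 m
Sorted: T10 (195.86 m) < T12 (312.40 m) < T7 (373.47 m) < T11 (448.59 m) < T8 (454.48 m) < …

T10, T12, T7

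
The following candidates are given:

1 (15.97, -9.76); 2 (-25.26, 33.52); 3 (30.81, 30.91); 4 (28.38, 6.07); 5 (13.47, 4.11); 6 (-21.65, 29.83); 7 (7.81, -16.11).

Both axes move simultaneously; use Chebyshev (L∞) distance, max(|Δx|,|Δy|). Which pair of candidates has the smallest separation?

Pairwise distances:
1–2: 43.28
1–3: 40.67
1–4: 15.83
1–5: 13.87
1–6: 39.59
1–7: 8.16
2–3: 56.07
2–4: 53.64
2–5: 38.73
2–6: 3.69
2–7: 49.63
3–4: 24.84
3–5: 26.80
3–6: 52.46
3–7: 47.02
4–5: 14.91
4–6: 50.03
4–7: 22.18
5–6: 35.12
5–7: 20.22
6–7: 45.94
Closest pair: 2–6 at 3.69.

2 and 6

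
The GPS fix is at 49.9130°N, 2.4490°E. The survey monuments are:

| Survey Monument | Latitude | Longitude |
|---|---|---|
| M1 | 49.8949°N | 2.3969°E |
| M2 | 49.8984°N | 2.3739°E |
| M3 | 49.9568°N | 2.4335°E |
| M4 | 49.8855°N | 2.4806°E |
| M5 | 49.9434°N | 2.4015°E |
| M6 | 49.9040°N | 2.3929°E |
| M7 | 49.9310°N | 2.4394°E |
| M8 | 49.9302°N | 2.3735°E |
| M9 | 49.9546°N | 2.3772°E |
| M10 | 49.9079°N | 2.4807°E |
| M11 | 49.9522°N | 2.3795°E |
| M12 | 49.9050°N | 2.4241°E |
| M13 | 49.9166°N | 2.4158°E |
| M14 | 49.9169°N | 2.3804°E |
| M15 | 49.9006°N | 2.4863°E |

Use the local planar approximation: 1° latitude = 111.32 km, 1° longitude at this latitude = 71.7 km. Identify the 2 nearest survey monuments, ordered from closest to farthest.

Distances from 49.9130°N, 2.4490°E:
M1: √((-0.0181·111.32)² + (-0.0521·71.7)²) = √(4.059790 + 13.954483) = 4.2443 km
M2: √((-0.0146·111.32)² + (-0.0751·71.7)²) = √(2.641509 + 28.994671) = 5.6246 km
M3: √((0.0438·111.32)² + (-0.0155·71.7)²) = √(23.773582 + 1.235099) = 5.0009 km
M4: √((-0.0275·111.32)² + (0.0316·71.7)²) = √(9.371558 + 5.133487) = 3.8085 km
M5: √((0.0304·111.32)² + (-0.0475·71.7)²) = √(11.452322 + 11.599133) = 4.8012 km
M6: √((-0.0090·111.32)² + (-0.0561·71.7)²) = √(1.003764 + 16.179460) = 4.1453 km
M7: √((0.0180·111.32)² + (-0.0096·71.7)²) = √(4.015054 + 0.473784) = 2.1187 km
M8: √((0.0172·111.32)² + (-0.0755·71.7)²) = √(3.666091 + 29.304358) = 5.7420 km
M9: √((0.0416·111.32)² + (-0.0718·71.7)²) = √(21.445346 + 26.502522) = 6.9244 km
M10: √((-0.0051·111.32)² + (0.0317·71.7)²) = √(0.322320 + 5.166029) = 2.3427 km
M11: √((0.0392·111.32)² + (-0.0695·71.7)²) = √(19.042262 + 24.831784) = 6.6237 km
M12: √((-0.0080·111.32)² + (-0.0249·71.7)²) = √(0.793097 + 3.187403) = 1.9951 km
M13: √((0.0036·111.32)² + (-0.0332·71.7)²) = √(0.160602 + 5.666495) = 2.4139 km
M14: √((0.0039·111.32)² + (-0.0686·71.7)²) = √(0.188484 + 24.192823) = 4.9377 km
M15: √((-0.0124·111.32)² + (0.0373·71.7)²) = √(1.905416 + 7.152469) = 3.0096 km
Sorted: M12 (1.9951 km) < M7 (2.1187 km) < M10 (2.3427 km) < M13 (2.4139 km) < …

M12, M7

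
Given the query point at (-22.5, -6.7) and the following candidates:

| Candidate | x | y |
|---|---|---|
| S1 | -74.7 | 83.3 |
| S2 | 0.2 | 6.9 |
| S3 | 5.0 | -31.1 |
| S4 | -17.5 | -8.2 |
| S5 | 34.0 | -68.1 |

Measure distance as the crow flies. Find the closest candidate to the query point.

Distances from (-22.5, -6.7):
S1: √((-52.2)² + (90.0)²) = √(2724.840 + 8100.000) = 104.0
S2: √((22.7)² + (13.6)²) = √(515.290 + 184.960) = 26.5
S3: √((27.5)² + (-24.4)²) = √(756.250 + 595.360) = 36.8
S4: √((5.0)² + (-1.5)²) = √(25.000 + 2.250) = 5.2
S5: √((56.5)² + (-61.4)²) = √(3192.250 + 3769.960) = 83.4
Minimum: S4 at 5.2.

S4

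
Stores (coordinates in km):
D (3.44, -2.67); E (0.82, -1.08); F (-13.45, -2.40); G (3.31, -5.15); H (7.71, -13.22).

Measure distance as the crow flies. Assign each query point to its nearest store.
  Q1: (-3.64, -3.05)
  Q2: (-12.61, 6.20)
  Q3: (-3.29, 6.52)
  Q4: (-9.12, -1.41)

Q1 at (-3.64, -3.05):
  D: 7.090 km
  E: 4.876 km
  F: 9.832 km
  G: 7.260 km
  H: 15.240 km
  → nearest: E (4.876 km)
Q2 at (-12.61, 6.20):
  D: 18.338 km
  E: 15.276 km
  F: 8.641 km
  G: 19.552 km
  H: 28.108 km
  → nearest: F (8.641 km)
Q3 at (-3.29, 6.52):
  D: 11.391 km
  E: 8.640 km
  F: 13.520 km
  G: 13.407 km
  H: 22.598 km
  → nearest: E (8.640 km)
Q4 at (-9.12, -1.41):
  D: 12.623 km
  E: 9.945 km
  F: 4.442 km
  G: 12.980 km
  H: 20.560 km
  → nearest: F (4.442 km)

Q1→E; Q2→F; Q3→E; Q4→F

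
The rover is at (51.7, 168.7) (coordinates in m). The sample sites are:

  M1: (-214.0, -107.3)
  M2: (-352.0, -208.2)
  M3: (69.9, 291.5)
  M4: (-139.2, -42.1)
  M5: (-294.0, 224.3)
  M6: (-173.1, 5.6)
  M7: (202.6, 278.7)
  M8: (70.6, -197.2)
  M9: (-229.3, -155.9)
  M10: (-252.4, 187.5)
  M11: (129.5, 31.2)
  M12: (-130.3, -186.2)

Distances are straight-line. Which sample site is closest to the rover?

M3

Distances from (51.7, 168.7):
M1: √((-265.7)² + (-276.0)²) = √(70596.490 + 76176.000) = 383.1 m
M2: √((-403.7)² + (-376.9)²) = √(162973.690 + 142053.610) = 552.3 m
M3: √((18.2)² + (122.8)²) = √(331.240 + 15079.840) = 124.1 m
M4: √((-190.9)² + (-210.8)²) = √(36442.810 + 44436.640) = 284.4 m
M5: √((-345.7)² + (55.6)²) = √(119508.490 + 3091.360) = 350.1 m
M6: √((-224.8)² + (-163.1)²) = √(50535.040 + 26601.610) = 277.7 m
M7: √((150.9)² + (110.0)²) = √(22770.810 + 12100.000) = 186.7 m
M8: √((18.9)² + (-365.9)²) = √(357.210 + 133882.810) = 366.4 m
M9: √((-281.0)² + (-324.6)²) = √(78961.000 + 105365.160) = 429.3 m
M10: √((-304.1)² + (18.8)²) = √(92476.810 + 353.440) = 304.7 m
M11: √((77.8)² + (-137.5)²) = √(6052.840 + 18906.250) = 158.0 m
M12: √((-182.0)² + (-354.9)²) = √(33124.000 + 125954.010) = 398.8 m
Minimum: M3 at 124.1 m.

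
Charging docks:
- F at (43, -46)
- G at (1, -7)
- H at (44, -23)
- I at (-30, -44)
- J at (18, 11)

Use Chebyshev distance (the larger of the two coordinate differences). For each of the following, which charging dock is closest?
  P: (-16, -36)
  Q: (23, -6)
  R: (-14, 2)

P→I; Q→J; R→G

P at (-16, -36):
  F: 59
  G: 29
  H: 60
  I: 14
  J: 47
  → nearest: I (14)
Q at (23, -6):
  F: 40
  G: 22
  H: 21
  I: 53
  J: 17
  → nearest: J (17)
R at (-14, 2):
  F: 57
  G: 15
  H: 58
  I: 46
  J: 32
  → nearest: G (15)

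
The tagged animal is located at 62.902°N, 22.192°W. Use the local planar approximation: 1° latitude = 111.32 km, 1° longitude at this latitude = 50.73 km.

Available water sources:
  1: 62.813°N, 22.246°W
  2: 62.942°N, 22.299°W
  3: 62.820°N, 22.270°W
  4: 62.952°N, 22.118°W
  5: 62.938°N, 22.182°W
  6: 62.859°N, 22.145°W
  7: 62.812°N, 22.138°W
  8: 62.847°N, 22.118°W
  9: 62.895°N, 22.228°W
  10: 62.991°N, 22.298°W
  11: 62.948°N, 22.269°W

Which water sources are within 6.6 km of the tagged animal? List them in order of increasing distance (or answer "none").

9, 5, 6, 11

Distances from 62.902°N, 22.192°W:
1: 10.279 km
2: 7.021 km
3: 9.949 km
4: 6.714 km
5: 4.040 km
6: 5.348 km
7: 10.387 km
8: 7.182 km
9: 1.986 km
10: 11.273 km
11: 6.441 km
Threshold 6.6 km: 9 (1.986 km), 5 (4.040 km), 6 (5.348 km), 11 (6.441 km) are within range.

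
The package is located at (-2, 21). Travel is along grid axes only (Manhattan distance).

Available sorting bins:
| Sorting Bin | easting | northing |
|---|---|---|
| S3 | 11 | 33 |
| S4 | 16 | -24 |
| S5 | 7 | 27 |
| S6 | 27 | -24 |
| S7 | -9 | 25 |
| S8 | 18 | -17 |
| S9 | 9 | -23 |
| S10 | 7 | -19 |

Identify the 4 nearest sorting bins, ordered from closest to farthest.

S7, S5, S3, S10

Distances from (-2, 21):
S3: 25
S4: 63
S5: 15
S6: 74
S7: 11
S8: 58
S9: 55
S10: 49
Sorted: S7 (11) < S5 (15) < S3 (25) < S10 (49) < S9 (55) < S8 (58) < …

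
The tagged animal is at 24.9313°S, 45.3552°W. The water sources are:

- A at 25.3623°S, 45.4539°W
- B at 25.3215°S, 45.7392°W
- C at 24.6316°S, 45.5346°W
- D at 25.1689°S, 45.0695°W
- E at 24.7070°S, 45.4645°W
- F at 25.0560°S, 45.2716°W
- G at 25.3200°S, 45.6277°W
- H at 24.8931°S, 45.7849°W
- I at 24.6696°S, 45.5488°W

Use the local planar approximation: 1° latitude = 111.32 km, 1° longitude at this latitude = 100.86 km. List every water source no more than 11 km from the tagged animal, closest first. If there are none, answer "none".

none

Distances from 24.9313°S, 45.3552°W:
A: 49.0008 km
B: 58.1963 km
C: 37.9535 km
D: 39.1143 km
E: 27.2944 km
F: 16.2418 km
G: 51.2610 km
H: 43.5477 km
I: 35.0711 km
Threshold 11 km: none within range.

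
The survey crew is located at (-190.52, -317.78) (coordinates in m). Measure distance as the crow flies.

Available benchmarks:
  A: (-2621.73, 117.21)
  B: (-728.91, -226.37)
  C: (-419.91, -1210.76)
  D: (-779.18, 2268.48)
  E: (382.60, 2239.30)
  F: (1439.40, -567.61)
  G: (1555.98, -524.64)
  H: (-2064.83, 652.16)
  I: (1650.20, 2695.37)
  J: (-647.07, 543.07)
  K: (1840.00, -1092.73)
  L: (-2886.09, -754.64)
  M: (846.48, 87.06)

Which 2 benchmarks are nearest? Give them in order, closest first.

B, C

Distances from (-190.52, -317.78):
A: √((-2431.21)² + (434.99)²) = √(5910782.0641 + 189216.3001) = 2469.82 m
B: √((-538.39)² + (91.41)²) = √(289863.7921 + 8355.7881) = 546.09 m
C: √((-229.39)² + (-892.98)²) = √(52619.7721 + 797413.2804) = 921.97 m
D: √((-588.66)² + (2586.26)²) = √(346520.5956 + 6688740.7876) = 2652.41 m
E: √((573.12)² + (2557.08)²) = √(328466.5344 + 6538658.1264) = 2620.52 m
F: √((1629.92)² + (-249.83)²) = √(2656639.2064 + 62415.0289) = 1648.96 m
G: √((1746.50)² + (-206.86)²) = √(3050262.2500 + 42791.0596) = 1758.71 m
H: √((-1874.31)² + (969.94)²) = √(3513037.9761 + 940783.6036) = 2110.41 m
I: √((1840.72)² + (3013.15)²) = √(3388250.1184 + 9079072.9225) = 3530.91 m
J: √((-456.55)² + (860.85)²) = √(208437.9025 + 741062.7225) = 974.42 m
K: √((2030.52)² + (-774.95)²) = √(4123011.4704 + 600547.5025) = 2173.38 m
L: √((-2695.57)² + (-436.86)²) = √(7266097.6249 + 190846.6596) = 2730.74 m
M: √((1037.00)² + (404.84)²) = √(1075369.0000 + 163895.4256) = 1113.22 m
Sorted: B (546.09 m) < C (921.97 m) < J (974.42 m) < M (1113.22 m) < …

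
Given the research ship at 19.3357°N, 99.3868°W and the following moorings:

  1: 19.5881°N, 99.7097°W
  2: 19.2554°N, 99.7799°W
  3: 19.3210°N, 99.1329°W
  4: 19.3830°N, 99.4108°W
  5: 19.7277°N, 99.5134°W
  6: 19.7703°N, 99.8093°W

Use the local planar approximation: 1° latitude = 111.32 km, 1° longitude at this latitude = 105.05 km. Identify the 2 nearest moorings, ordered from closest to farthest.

4, 3

Distances from 19.3357°N, 99.3868°W:
1: 44.0461 km
2: 42.2516 km
3: 26.7223 km
4: 5.8379 km
5: 45.6191 km
6: 65.6544 km
Sorted: 4 (5.8379 km) < 3 (26.7223 km) < 2 (42.2516 km) < 1 (44.0461 km) < …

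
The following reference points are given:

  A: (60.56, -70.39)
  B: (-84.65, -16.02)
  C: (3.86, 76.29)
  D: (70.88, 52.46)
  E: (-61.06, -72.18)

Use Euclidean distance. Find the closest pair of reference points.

Pairwise distances:
A–B: √((-145.21)² + (54.37)²) = √(21085.9441 + 2956.0969) = 155.05
A–C: √((-56.70)² + (146.68)²) = √(3214.8900 + 21515.0224) = 157.26
A–D: √((10.32)² + (122.85)²) = √(106.5024 + 15092.1225) = 123.28
A–E: √((-121.62)² + (-1.79)²) = √(14791.4244 + 3.2041) = 121.63
B–C: √((88.51)² + (92.31)²) = √(7834.0201 + 8521.1361) = 127.89
B–D: √((155.53)² + (68.48)²) = √(24189.5809 + 4689.5104) = 169.94
B–E: √((23.59)² + (-56.16)²) = √(556.4881 + 3153.9456) = 60.91
C–D: √((67.02)² + (-23.83)²) = √(4491.6804 + 567.8689) = 71.13
C–E: √((-64.92)² + (-148.47)²) = √(4214.6064 + 22043.3409) = 162.04
D–E: √((-131.94)² + (-124.64)²) = √(17408.1636 + 15535.1296) = 181.50
Closest pair: B–E at 60.91.

B and E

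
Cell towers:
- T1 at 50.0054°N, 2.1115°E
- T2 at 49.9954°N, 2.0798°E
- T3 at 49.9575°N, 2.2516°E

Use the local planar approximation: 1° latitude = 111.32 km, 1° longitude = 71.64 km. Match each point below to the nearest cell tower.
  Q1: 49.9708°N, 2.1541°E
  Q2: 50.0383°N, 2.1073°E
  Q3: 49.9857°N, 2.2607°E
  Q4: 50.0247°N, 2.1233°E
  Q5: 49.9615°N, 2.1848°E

Q1 at 49.9708°N, 2.1541°E:
  T1: √((0.0346·111.32)² + (-0.0426·71.64)²) = √(14.835377 + 9.313874) = 4.9142 km
  T2: √((0.0246·111.32)² + (-0.0743·71.64)²) = √(7.499229 + 28.332753) = 5.9860 km
  T3: √((-0.0133·111.32)² + (0.0975·71.64)²) = √(2.192046 + 48.788828) = 7.1401 km
  → nearest: T1 (4.9142 km)
Q2 at 50.0383°N, 2.1073°E:
  T1: √((-0.0329·111.32)² + (0.0042·71.64)²) = √(13.413379 + 0.090534) = 3.6748 km
  T2: √((-0.0429·111.32)² + (-0.0275·71.64)²) = √(22.806623 + 3.881294) = 5.1660 km
  T3: √((-0.0808·111.32)² + (0.1443·71.64)²) = √(80.903837 + 106.867049) = 13.7030 km
  → nearest: T1 (3.6748 km)
Q3 at 49.9857°N, 2.2607°E:
  T1: √((0.0197·111.32)² + (-0.1492·71.64)²) = √(4.809267 + 114.248051) = 10.9113 km
  T2: √((0.0097·111.32)² + (-0.1809·71.64)²) = √(1.165977 + 167.953202) = 13.0046 km
  T3: √((-0.0282·111.32)² + (-0.0091·71.64)²) = √(9.854727 + 0.425005) = 3.2062 km
  → nearest: T3 (3.2062 km)
Q4 at 50.0247°N, 2.1233°E:
  T1: √((-0.0193·111.32)² + (-0.0118·71.64)²) = √(4.615949 + 0.714620) = 2.3088 km
  T2: √((-0.0293·111.32)² + (-0.0435·71.64)²) = √(10.638530 + 9.711575) = 4.5111 km
  T3: √((-0.0672·111.32)² + (0.1283·71.64)²) = √(55.960932 + 84.482055) = 11.8509 km
  → nearest: T1 (2.3088 km)
Q5 at 49.9615°N, 2.1848°E:
  T1: √((0.0439·111.32)² + (-0.0733·71.64)²) = √(23.882261 + 27.575227) = 7.1734 km
  T2: √((0.0339·111.32)² + (-0.1050·71.64)²) = √(14.241174 + 56.583493) = 8.4157 km
  T3: √((-0.0040·111.32)² + (0.0668·71.64)²) = √(0.198274 + 22.901508) = 4.8062 km
  → nearest: T3 (4.8062 km)

Q1→T1; Q2→T1; Q3→T3; Q4→T1; Q5→T3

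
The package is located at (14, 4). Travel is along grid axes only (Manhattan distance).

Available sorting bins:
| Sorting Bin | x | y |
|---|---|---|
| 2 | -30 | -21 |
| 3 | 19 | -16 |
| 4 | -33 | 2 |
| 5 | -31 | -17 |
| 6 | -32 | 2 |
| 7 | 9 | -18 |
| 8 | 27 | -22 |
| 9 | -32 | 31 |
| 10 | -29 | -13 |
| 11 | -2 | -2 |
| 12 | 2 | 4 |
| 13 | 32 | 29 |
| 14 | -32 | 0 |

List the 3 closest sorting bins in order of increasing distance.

12, 11, 3

Distances from (14, 4):
2: |-44| + |-25| = 44 + 25 = 69
3: |5| + |-20| = 5 + 20 = 25
4: |-47| + |-2| = 47 + 2 = 49
5: |-45| + |-21| = 45 + 21 = 66
6: |-46| + |-2| = 46 + 2 = 48
7: |-5| + |-22| = 5 + 22 = 27
8: |13| + |-26| = 13 + 26 = 39
9: |-46| + |27| = 46 + 27 = 73
10: |-43| + |-17| = 43 + 17 = 60
11: |-16| + |-6| = 16 + 6 = 22
12: |-12| + |0| = 12 + 0 = 12
13: |18| + |25| = 18 + 25 = 43
14: |-46| + |-4| = 46 + 4 = 50
Sorted: 12 (12) < 11 (22) < 3 (25) < 7 (27) < 8 (39) < …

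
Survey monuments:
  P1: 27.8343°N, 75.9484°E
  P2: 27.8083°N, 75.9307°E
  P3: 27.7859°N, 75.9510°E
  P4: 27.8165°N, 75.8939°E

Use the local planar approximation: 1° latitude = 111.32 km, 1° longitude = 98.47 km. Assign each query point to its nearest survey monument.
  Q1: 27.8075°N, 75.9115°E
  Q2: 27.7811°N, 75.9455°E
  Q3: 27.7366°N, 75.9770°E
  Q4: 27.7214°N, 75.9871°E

Q1→P2; Q2→P3; Q3→P3; Q4→P3

Q1 at 27.8075°N, 75.9115°E:
  P1: 4.7014 km
  P2: 1.8927 km
  P3: 4.5728 km
  P4: 2.0018 km
  → nearest: P2 (1.8927 km)
Q2 at 27.7811°N, 75.9455°E:
  P1: 5.9291 km
  P2: 3.3604 km
  P3: 0.7608 km
  P4: 6.4301 km
  → nearest: P3 (0.7608 km)
Q3 at 27.7366°N, 75.9770°E:
  P1: 11.2347 km
  P2: 9.1920 km
  P3: 6.0559 km
  P4: 12.0860 km
  → nearest: P3 (6.0559 km)
Q4 at 27.7214°N, 75.9871°E:
  P1: 13.1331 km
  P2: 11.1546 km
  P3: 8.0119 km
  P4: 14.0107 km
  → nearest: P3 (8.0119 km)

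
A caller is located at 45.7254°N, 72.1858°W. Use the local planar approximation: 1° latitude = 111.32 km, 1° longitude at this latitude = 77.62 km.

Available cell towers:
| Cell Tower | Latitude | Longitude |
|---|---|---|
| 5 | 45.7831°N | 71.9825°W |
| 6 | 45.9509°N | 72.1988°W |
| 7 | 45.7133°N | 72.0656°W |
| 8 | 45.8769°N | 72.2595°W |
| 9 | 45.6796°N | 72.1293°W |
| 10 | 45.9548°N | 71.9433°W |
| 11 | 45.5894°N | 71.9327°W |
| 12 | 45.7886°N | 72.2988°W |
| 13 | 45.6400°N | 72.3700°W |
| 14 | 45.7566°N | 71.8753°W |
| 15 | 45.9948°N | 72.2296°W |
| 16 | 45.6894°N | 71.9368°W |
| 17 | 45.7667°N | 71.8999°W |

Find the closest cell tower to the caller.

9

Distances from 45.7254°N, 72.1858°W:
5: 17.0373 km
6: 25.1229 km
7: 9.4267 km
8: 17.8088 km
9: 6.7251 km
10: 31.7243 km
11: 24.8023 km
12: 11.2441 km
13: 17.1697 km
14: 24.3500 km
15: 30.1817 km
16: 19.7385 km
17: 22.6628 km
Minimum: 9 at 6.7251 km.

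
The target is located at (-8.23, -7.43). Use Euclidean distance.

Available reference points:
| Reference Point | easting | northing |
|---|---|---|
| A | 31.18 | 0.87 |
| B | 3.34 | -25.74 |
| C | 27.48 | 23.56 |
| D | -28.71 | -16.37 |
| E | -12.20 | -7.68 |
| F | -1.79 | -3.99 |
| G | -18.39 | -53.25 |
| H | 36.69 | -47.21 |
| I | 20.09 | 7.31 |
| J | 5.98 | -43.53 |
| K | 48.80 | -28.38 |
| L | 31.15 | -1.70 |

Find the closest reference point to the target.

E

Distances from (-8.23, -7.43):
A: 40.27
B: 21.66
C: 47.28
D: 22.35
E: 3.98
F: 7.30
G: 46.93
H: 60.00
I: 31.93
J: 38.80
K: 60.76
L: 39.79
Minimum: E at 3.98.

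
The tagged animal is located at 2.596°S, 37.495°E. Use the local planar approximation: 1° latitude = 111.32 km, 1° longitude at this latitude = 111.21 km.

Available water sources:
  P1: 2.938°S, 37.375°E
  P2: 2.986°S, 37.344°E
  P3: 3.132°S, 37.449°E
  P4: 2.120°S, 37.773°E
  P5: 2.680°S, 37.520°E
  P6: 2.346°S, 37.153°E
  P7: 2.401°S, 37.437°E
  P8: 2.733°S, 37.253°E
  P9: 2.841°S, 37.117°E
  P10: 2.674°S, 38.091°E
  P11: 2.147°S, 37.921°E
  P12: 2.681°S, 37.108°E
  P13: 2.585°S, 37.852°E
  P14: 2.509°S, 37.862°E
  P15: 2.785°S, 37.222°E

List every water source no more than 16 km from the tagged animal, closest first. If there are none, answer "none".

P5

Distances from 2.596°S, 37.495°E:
P1: √((-0.342·111.32)² + (-0.120·111.21)²) = √(1449.43454 + 178.09436) = 40.343 km
P2: √((-0.390·111.32)² + (-0.151·111.21)²) = √(1884.84486 + 281.99511) = 46.549 km
P3: √((-0.536·111.32)² + (-0.046·111.21)²) = √(3560.21294 + 26.16998) = 59.886 km
P4: √((0.476·111.32)² + (0.278·111.21)²) = √(2807.76206 + 955.82255) = 61.348 km
P5: √((-0.084·111.32)² + (0.025·111.21)²) = √(87.43896 + 7.72979) = 9.755 km
P6: √((0.250·111.32)² + (-0.342·111.21)²) = √(774.50890 + 1446.57146) = 47.128 km
P7: √((0.195·111.32)² + (-0.058·111.21)²) = √(471.21121 + 41.60482) = 22.645 km
P8: √((-0.137·111.32)² + (-0.242·111.21)²) = √(232.58812 + 724.29988) = 30.934 km
P9: √((-0.245·111.32)² + (-0.378·111.21)²) = √(743.83835 + 1767.14132) = 50.110 km
P10: √((-0.078·111.32)² + (0.596·111.21)²) = √(75.39379 + 4393.19217) = 66.847 km
P11: √((0.449·111.32)² + (0.426·111.21)²) = √(2498.26830 + 2244.43421) = 68.867 km
P12: √((-0.085·111.32)² + (-0.387·111.21)²) = √(89.53323 + 1852.29268) = 44.066 km
P13: √((0.011·111.32)² + (0.357·111.21)²) = √(1.49945 + 1576.24642) = 39.721 km
P14: √((0.087·111.32)² + (0.367·111.21)²) = √(93.79613 + 1665.78831) = 41.947 km
P15: √((-0.189·111.32)² + (-0.273·111.21)²) = √(442.65972 + 921.74964) = 36.938 km
Threshold 16 km: P5 (9.755 km) is within range.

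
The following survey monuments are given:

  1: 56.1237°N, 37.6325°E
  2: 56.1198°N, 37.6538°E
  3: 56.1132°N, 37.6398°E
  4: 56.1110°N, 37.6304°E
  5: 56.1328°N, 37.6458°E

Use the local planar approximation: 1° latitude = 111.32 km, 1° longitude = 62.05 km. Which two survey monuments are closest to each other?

Pairwise distances:
3–4: 0.6326 km
2–3: 1.1377 km
1–3: 1.2536 km
1–5: 1.3066 km
1–2: 1.3911 km
1–4: 1.4198 km
2–5: 1.5299 km
2–4: 1.7515 km
3–5: 2.2134 km
4–5: 2.6081 km
Closest pair: 3–4 at 0.6326 km.

3 and 4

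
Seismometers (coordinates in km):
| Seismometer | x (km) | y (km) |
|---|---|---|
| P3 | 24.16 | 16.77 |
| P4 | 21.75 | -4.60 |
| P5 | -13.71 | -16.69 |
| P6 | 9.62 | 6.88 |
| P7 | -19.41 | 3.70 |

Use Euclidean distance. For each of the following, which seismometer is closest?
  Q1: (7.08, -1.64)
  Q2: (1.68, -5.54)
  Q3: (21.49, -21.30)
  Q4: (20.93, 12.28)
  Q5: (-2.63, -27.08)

Q1→P6; Q2→P6; Q3→P4; Q4→P3; Q5→P5

Q1 at (7.08, -1.64):
  P3: 25.11 km
  P4: 14.97 km
  P5: 25.67 km
  P6: 8.89 km
  P7: 27.02 km
  → nearest: P6 (8.89 km)
Q2 at (1.68, -5.54):
  P3: 31.67 km
  P4: 20.09 km
  P5: 19.00 km
  P6: 14.74 km
  P7: 23.03 km
  → nearest: P6 (14.74 km)
Q3 at (21.49, -21.30):
  P3: 38.16 km
  P4: 16.70 km
  P5: 35.50 km
  P6: 30.58 km
  P7: 47.94 km
  → nearest: P4 (16.70 km)
Q4 at (20.93, 12.28):
  P3: 5.53 km
  P4: 16.90 km
  P5: 45.16 km
  P6: 12.53 km
  P7: 41.24 km
  → nearest: P3 (5.53 km)
Q5 at (-2.63, -27.08):
  P3: 51.39 km
  P4: 33.16 km
  P5: 15.19 km
  P6: 36.10 km
  P7: 35.06 km
  → nearest: P5 (15.19 km)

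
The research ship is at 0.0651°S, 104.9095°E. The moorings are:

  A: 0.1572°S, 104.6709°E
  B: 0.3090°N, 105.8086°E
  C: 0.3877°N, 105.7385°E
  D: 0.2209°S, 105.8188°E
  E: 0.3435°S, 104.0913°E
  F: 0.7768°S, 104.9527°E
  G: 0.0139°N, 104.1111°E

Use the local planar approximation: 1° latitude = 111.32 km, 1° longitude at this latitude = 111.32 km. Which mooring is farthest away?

B

Distances from 0.0651°S, 104.9095°E:
A: √((-0.0921·111.32)² + (-0.2386·111.32)²) = √(105.115233 + 705.484171) = 28.4710 km
B: √((0.3741·111.32)² + (0.8991·111.32)²) = √(1734.290367 + 10017.570111) = 108.4060 km
C: √((0.4528·111.32)² + (0.8290·111.32)²) = √(2540.734189 + 8516.388335) = 105.1529 km
D: √((-0.1558·111.32)² + (0.9093·111.32)²) = √(300.802403 + 10246.151604) = 102.6984 km
E: √((-0.2784·111.32)² + (-0.8182·111.32)²) = √(960.472328 + 8295.935096) = 96.2102 km
F: √((-0.7117·111.32)² + (0.0432·111.32)²) = √(6276.829429 + 23.126712) = 79.3723 km
G: √((0.0790·111.32)² + (-0.7984·111.32)²) = √(77.339361 + 7899.278975) = 89.3119 km
Maximum: B at 108.4060 km.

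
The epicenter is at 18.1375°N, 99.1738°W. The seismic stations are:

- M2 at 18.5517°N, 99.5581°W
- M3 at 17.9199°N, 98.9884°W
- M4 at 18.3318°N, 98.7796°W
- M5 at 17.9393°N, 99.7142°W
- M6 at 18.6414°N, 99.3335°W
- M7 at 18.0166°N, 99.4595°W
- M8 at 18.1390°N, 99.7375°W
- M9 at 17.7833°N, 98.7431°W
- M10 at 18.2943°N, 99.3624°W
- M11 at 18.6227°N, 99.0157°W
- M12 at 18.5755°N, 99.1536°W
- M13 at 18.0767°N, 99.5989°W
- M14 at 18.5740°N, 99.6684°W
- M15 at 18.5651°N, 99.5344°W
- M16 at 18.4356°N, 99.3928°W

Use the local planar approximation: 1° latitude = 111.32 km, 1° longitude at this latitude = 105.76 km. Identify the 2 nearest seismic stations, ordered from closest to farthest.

Distances from 18.1375°N, 99.1738°W:
M2: √((0.4142·111.32)² + (-0.3843·105.76)²) = √(2126.016273 + 1651.899620) = 61.4648 km
M3: √((-0.2176·111.32)² + (0.1854·105.76)²) = √(586.764969 + 384.469899) = 31.1646 km
M4: √((0.1943·111.32)² + (0.3942·105.76)²) = √(467.834232 + 1738.105461) = 46.9674 km
M5: √((-0.1982·111.32)² + (-0.5404·105.76)²) = √(486.803504 + 3266.431575) = 61.2637 km
M6: √((0.5039·111.32)² + (-0.1597·105.76)²) = √(3146.553440 + 285.267776) = 58.5817 km
M7: √((-0.1209·111.32)² + (-0.2857·105.76)²) = √(181.133591 + 912.984417) = 33.0775 km
M8: √((0.0015·111.32)² + (-0.5637·105.76)²) = √(0.027882 + 3554.176196) = 59.6171 km
M9: √((-0.3542·111.32)² + (0.4307·105.76)²) = √(1554.688940 + 2074.878296) = 60.2459 km
M10: √((0.1568·111.32)² + (-0.1886·105.76)²) = √(304.676187 + 397.856320) = 26.5053 km
M11: √((0.4852·111.32)² + (0.1581·105.76)²) = √(2917.346267 + 279.580337) = 56.5414 km
M12: √((0.4380·111.32)² + (0.0202·105.76)²) = √(2377.358167 + 4.564000) = 48.8049 km
M13: √((-0.0608·111.32)² + (-0.4251·105.76)²) = √(45.809289 + 2021.273556) = 45.4652 km
M14: √((0.4365·111.32)² + (-0.4946·105.76)²) = √(2361.102774 + 2736.220601) = 71.3955 km
M15: √((0.4276·111.32)² + (-0.3606·105.76)²) = √(2265.801127 + 1454.435040) = 60.9937 km
M16: √((0.2981·111.32)² + (-0.2190·105.76)²) = √(1101.210509 + 536.452303) = 40.4680 km
Sorted: M10 (26.5053 km) < M3 (31.1646 km) < M7 (33.0775 km) < M16 (40.4680 km) < …

M10, M3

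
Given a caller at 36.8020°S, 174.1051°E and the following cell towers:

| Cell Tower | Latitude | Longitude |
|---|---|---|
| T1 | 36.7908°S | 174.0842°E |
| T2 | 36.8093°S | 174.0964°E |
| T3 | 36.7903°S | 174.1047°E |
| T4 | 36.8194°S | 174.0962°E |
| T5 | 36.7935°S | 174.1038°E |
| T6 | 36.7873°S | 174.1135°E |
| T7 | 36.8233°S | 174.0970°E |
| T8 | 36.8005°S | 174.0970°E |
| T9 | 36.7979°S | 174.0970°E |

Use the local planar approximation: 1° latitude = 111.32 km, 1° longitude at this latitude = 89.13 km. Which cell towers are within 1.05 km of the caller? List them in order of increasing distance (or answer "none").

T8, T9, T5

Distances from 36.8020°S, 174.1051°E:
T1: √((0.0112·111.32)² + (-0.0209·89.13)²) = √(1.554470 + 3.470087) = 2.2416 km
T2: √((-0.0073·111.32)² + (-0.0087·89.13)²) = √(0.660377 + 0.601293) = 1.1232 km
T3: √((0.0117·111.32)² + (-0.0004·89.13)²) = √(1.696360 + 0.001271) = 1.3029 km
T4: √((-0.0174·111.32)² + (-0.0089·89.13)²) = √(3.751845 + 0.629257) = 2.0931 km
T5: √((0.0085·111.32)² + (-0.0013·89.13)²) = √(0.895332 + 0.013426) = 0.9533 km
T6: √((0.0147·111.32)² + (0.0084·89.13)²) = √(2.677818 + 0.560540) = 1.7995 km
T7: √((-0.0213·111.32)² + (-0.0081·89.13)²) = √(5.622191 + 0.521216) = 2.4786 km
T8: √((0.0015·111.32)² + (-0.0081·89.13)²) = √(0.027882 + 0.521216) = 0.7410 km
T9: √((0.0041·111.32)² + (-0.0081·89.13)²) = √(0.208312 + 0.521216) = 0.8541 km
Threshold 1.05 km: T8 (0.7410 km), T9 (0.8541 km), T5 (0.9533 km) are within range.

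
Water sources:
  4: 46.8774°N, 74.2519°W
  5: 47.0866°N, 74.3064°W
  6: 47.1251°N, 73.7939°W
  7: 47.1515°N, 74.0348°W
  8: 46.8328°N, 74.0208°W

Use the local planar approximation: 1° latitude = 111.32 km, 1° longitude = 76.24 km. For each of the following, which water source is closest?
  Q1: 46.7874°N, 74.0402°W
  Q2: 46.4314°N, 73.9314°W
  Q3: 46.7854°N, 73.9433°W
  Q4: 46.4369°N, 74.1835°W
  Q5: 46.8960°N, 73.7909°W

Q1→8; Q2→8; Q3→8; Q4→8; Q5→8

Q1 at 46.7874°N, 74.0402°W:
  4: √((0.0900·111.32)² + (-0.2117·76.24)²) = √(100.376353 + 260.499858) = 18.9967 km
  5: √((0.2992·111.32)² + (-0.2662·76.24)²) = √(1109.352519 + 411.890597) = 39.0031 km
  6: √((0.3377·111.32)² + (0.2463·76.24)²) = √(1413.215905 + 352.609979) = 42.0217 km
  7: √((0.3641·111.32)² + (0.0054·76.24)²) = √(1642.811571 + 0.169494) = 40.5337 km
  8: √((0.0454·111.32)² + (0.0194·76.24)²) = √(25.542188 + 2.187607) = 5.2659 km
  → nearest: 8 (5.2659 km)
Q2 at 46.4314°N, 73.9314°W:
  4: √((0.4460·111.32)² + (-0.3205·76.24)²) = √(2464.995398 + 597.065315) = 55.3359 km
  5: √((0.6552·111.32)² + (-0.3750·76.24)²) = √(5319.786130 + 817.388100) = 78.3401 km
  6: √((0.6937·111.32)² + (0.1375·76.24)²) = √(5963.342924 + 109.893289) = 77.9310 km
  7: √((0.7201·111.32)² + (-0.1034·76.24)²) = √(6425.871213 + 62.145095) = 80.5482 km
  8: √((0.4014·111.32)² + (-0.0894·76.24)²) = √(1996.646272 + 46.455893) = 45.2007 km
  → nearest: 8 (45.2007 km)
Q3 at 46.7854°N, 73.9433°W:
  4: √((0.0920·111.32)² + (-0.3086·76.24)²) = √(104.887093 + 553.550973) = 25.6600 km
  5: √((0.3012·111.32)² + (-0.3631·76.24)²) = √(1124.233003 + 766.334315) = 43.4807 km
  6: √((0.3397·111.32)² + (0.1494·76.24)²) = √(1430.004780 + 129.737932) = 39.4936 km
  7: √((0.3661·111.32)² + (-0.0915·76.24)²) = √(1660.909056 + 48.664018) = 41.3470 km
  8: √((0.0474·111.32)² + (-0.0775·76.24)²) = √(27.842170 + 34.911554) = 7.9217 km
  → nearest: 8 (7.9217 km)
Q4 at 46.4369°N, 74.1835°W:
  4: √((0.4405·111.32)² + (-0.0684·76.24)²) = √(2404.574409 + 27.194306) = 49.3130 km
  5: √((0.6497·111.32)² + (-0.1229·76.24)²) = √(5230.848344 + 87.794951) = 72.9290 km
  6: √((0.6882·111.32)² + (0.3896·76.24)²) = √(5869.157065 + 882.274387) = 82.1671 km
  7: √((0.7146·111.32)² + (0.1487·76.24)²) = √(6328.086676 + 128.525030) = 80.3530 km
  8: √((0.3959·111.32)² + (0.1627·76.24)²) = √(1942.304869 + 153.865368) = 45.7840 km
  → nearest: 8 (45.7840 km)
Q5 at 46.8960°N, 73.7909°W:
  4: √((-0.0186·111.32)² + (-0.4610·76.24)²) = √(4.287186 + 1235.286303) = 35.2076 km
  5: √((0.1906·111.32)² + (-0.5155·76.24)²) = √(450.186210 + 1544.625195) = 44.6633 km
  6: √((0.2291·111.32)² + (-0.0030·76.24)²) = √(650.424024 + 0.052313) = 25.5044 km
  7: √((0.2555·111.32)² + (-0.2439·76.24)²) = √(808.962154 + 345.771645) = 33.9814 km
  8: √((-0.0632·111.32)² + (-0.2299·76.24)²) = √(49.497191 + 307.215920) = 18.8869 km
  → nearest: 8 (18.8869 km)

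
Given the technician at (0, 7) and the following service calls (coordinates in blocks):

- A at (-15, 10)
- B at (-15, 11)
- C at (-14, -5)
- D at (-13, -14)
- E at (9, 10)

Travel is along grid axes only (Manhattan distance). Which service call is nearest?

Distances from (0, 7):
A: |-15| + |3| = 15 + 3 = 18 blocks
B: |-15| + |4| = 15 + 4 = 19 blocks
C: |-14| + |-12| = 14 + 12 = 26 blocks
D: |-13| + |-21| = 13 + 21 = 34 blocks
E: |9| + |3| = 9 + 3 = 12 blocks
Minimum: E at 12 blocks.

E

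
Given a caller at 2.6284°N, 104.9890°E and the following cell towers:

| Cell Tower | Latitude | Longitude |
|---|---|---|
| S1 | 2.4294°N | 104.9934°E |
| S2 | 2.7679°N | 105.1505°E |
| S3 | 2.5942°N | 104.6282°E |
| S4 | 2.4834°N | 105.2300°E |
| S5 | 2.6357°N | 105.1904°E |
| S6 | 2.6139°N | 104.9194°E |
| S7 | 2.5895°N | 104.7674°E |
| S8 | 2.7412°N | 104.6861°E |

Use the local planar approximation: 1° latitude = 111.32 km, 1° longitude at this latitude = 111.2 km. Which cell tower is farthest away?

S3

Distances from 2.6284°N, 104.9890°E:
S1: √((-0.1990·111.32)² + (0.0044·111.2)²) = √(490.741231 + 0.239395) = 22.1581 km
S2: √((0.1395·111.32)² + (0.1615·111.2)²) = √(241.154189 + 322.518497) = 23.7418 km
S3: √((-0.0342·111.32)² + (-0.3608·111.2)²) = √(14.494345 + 1609.691431) = 40.3012 km
S4: √((-0.1450·111.32)² + (0.2410·111.2)²) = √(260.544794 + 718.197121) = 31.2849 km
S5: √((0.0073·111.32)² + (0.2014·111.2)²) = √(0.660377 + 501.566483) = 22.4104 km
S6: √((-0.0145·111.32)² + (-0.0696·111.2)²) = √(2.605448 + 59.900170) = 7.9060 km
S7: √((-0.0389·111.32)² + (-0.2216·111.2)²) = √(18.751914 + 607.224221) = 25.0195 km
S8: √((0.1128·111.32)² + (-0.3029·111.2)²) = √(157.675637 + 1134.509459) = 35.9470 km
Maximum: S3 at 40.3012 km.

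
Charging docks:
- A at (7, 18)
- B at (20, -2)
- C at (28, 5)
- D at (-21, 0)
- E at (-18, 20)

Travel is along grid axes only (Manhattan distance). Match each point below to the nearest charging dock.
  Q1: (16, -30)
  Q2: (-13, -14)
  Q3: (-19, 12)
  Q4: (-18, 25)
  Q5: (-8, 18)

Q1→B; Q2→D; Q3→E; Q4→E; Q5→E

Q1 at (16, -30):
  A: |-9| + |48| = 9 + 48 = 57
  B: |4| + |28| = 4 + 28 = 32
  C: |12| + |35| = 12 + 35 = 47
  D: |-37| + |30| = 37 + 30 = 67
  E: |-34| + |50| = 34 + 50 = 84
  → nearest: B (32)
Q2 at (-13, -14):
  A: |20| + |32| = 20 + 32 = 52
  B: |33| + |12| = 33 + 12 = 45
  C: |41| + |19| = 41 + 19 = 60
  D: |-8| + |14| = 8 + 14 = 22
  E: |-5| + |34| = 5 + 34 = 39
  → nearest: D (22)
Q3 at (-19, 12):
  A: |26| + |6| = 26 + 6 = 32
  B: |39| + |-14| = 39 + 14 = 53
  C: |47| + |-7| = 47 + 7 = 54
  D: |-2| + |-12| = 2 + 12 = 14
  E: |1| + |8| = 1 + 8 = 9
  → nearest: E (9)
Q4 at (-18, 25):
  A: |25| + |-7| = 25 + 7 = 32
  B: |38| + |-27| = 38 + 27 = 65
  C: |46| + |-20| = 46 + 20 = 66
  D: |-3| + |-25| = 3 + 25 = 28
  E: |0| + |-5| = 0 + 5 = 5
  → nearest: E (5)
Q5 at (-8, 18):
  A: |15| + |0| = 15 + 0 = 15
  B: |28| + |-20| = 28 + 20 = 48
  C: |36| + |-13| = 36 + 13 = 49
  D: |-13| + |-18| = 13 + 18 = 31
  E: |-10| + |2| = 10 + 2 = 12
  → nearest: E (12)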